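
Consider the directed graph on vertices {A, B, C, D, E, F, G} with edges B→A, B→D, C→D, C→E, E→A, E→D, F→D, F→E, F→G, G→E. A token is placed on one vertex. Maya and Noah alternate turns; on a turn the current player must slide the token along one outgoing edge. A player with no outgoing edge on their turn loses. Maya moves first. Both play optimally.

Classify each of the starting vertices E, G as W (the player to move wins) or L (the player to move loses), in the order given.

E: W, G: L

Label each position W (a win for the player to move) or L (a loss). A position with no legal move is L; any other position is W exactly when some move reaches an L, and L when every move reaches a W.
Every edge goes from a vertex to one that appears earlier in the order A, D, B, E, C, G, F, so processing vertices in that order labels each vertex after all of its successors.
A: no outgoing edge → L
D: no outgoing edge → L
B: →D(L), so W
E: →D(L), so W
C: →D(L), so W
G: →E(W) only, which is W, so L
F: →G(L), so W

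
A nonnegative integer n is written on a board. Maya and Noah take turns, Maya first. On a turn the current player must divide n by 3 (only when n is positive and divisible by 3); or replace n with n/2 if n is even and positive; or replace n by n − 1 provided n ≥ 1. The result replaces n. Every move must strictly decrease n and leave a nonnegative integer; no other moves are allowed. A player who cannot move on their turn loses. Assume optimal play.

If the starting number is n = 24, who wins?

Use the standard recursion: the mover loses at a terminal position; elsewhere, the mover wins exactly when some move hands the opponent an L position.
n=0: no move → L
n=1: reaches L-position 0 → W
n=2: only reaches 1(W), which is W → L
n=3: reaches L-position 2 → W
n=4: reaches L-position 2 → W
n=5: only reaches 4(W), which is W → L
n=6: reaches L-position 2 → W
n=7: only reaches 6(W), which is W → L
n=8: reaches L-position 7 → W
n=9: only reaches 3(W), 8(W), all W → L
n=10: reaches L-position 5 → W
n=11: only reaches 10(W), which is W → L
n=12: reaches L-position 11 → W
n=13: only reaches 12(W), which is W → L
n=14: reaches L-position 7 → W
n=15: reaches L-position 5 → W
n=16: only reaches 8(W), 15(W), all W → L
n=17: reaches L-position 16 → W
n=18: reaches L-position 9 → W
n=19: only reaches 18(W), which is W → L
n=20: reaches L-position 19 → W
n=21: reaches L-position 7 → W
n=22: reaches L-position 11 → W
n=23: only reaches 22(W), which is W → L
n=24: reaches L-position 23 → W
From 24 Maya can move to 23, reaching an L position.

Maya wins.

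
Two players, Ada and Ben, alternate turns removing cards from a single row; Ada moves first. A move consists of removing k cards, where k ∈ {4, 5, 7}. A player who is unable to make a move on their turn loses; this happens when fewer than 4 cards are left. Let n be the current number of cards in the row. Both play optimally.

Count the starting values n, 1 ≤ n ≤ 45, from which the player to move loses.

Classify positions by backward induction: terminal positions (no move available) are L. From any other position, the mover wins iff some move reaches an L.
n=0: no move → L
n=1: no move → L
n=2: no move → L
n=3: no move → L
n=4: →0(L), so W
n=5: →1(L), so W
n=6: →2(L), so W
n=7: →3(L), so W
n=8: →3(L), so W
n=9: →2(L), so W
n=10: →3(L), so W
n=11: →7(W), 6(W), 4(W) — all W, so L
n=12: →8(W), 7(W), 5(W) — all W, so L
n=13: →9(W), 8(W), 6(W) — all W, so L
n=14: →10(W), 9(W), 7(W) — all W, so L
n=15: →11(L), so W
n=16: →12(L), so W
n=17: →13(L), so W
n=18: →14(L), so W
n=19: →14(L), so W
n=20: →13(L), so W
n=21: →14(L), so W
n=22: →18(W), 17(W), 15(W) — all W, so L
n=23: →19(W), 18(W), 16(W) — all W, so L
n=24: →20(W), 19(W), 17(W) — all W, so L
n=25: →21(W), 20(W), 18(W) — all W, so L
n=26: →22(L), so W
n=27: →23(L), so W
n=28: →24(L), so W
n=29: →25(L), so W
n=30: →25(L), so W
n=31: →24(L), so W
n=32: →25(L), so W
n=33: →29(W), 28(W), 26(W) — all W, so L
n=34: →30(W), 29(W), 27(W) — all W, so L
n=35: →31(W), 30(W), 28(W) — all W, so L
n=36: →32(W), 31(W), 29(W) — all W, so L
n=37: →33(L), so W
n=38: →34(L), so W
n=39: →35(L), so W
n=40: →36(L), so W
n=41: →36(L), so W
n=42: →35(L), so W
n=43: →36(L), so W
n=44: →40(W), 39(W), 37(W) — all W, so L
n=45: →41(W), 40(W), 38(W) — all W, so L
L entries with 1 ≤ n ≤ 45 (n=0 is outside the asked range and is not counted): n = 1, 2, 3, 11, 12, 13, 14, 22, 23, 24, 25, 33, 34, 35, 36, 44, 45; that makes 17.

17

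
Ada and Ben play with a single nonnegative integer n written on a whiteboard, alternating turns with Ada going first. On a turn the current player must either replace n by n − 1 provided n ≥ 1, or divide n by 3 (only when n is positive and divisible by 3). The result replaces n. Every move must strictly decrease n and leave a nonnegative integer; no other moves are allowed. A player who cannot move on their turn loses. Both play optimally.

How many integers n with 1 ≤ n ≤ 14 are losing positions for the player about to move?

6

Positions with no move are L. A position that does have a move is losing for the player to move precisely when every available move leads to a winning position for the opponent. Fill in the labels:
n=0: no move → L
n=1: can move to 0, which is L ⇒ W
n=2: the only move is to 1(W), a W ⇒ L
n=3: can move to 2, which is L ⇒ W
n=4: the only move is to 3(W), a W ⇒ L
n=5: can move to 4, which is L ⇒ W
n=6: can move to 2, which is L ⇒ W
n=7: the only move is to 6(W), a W ⇒ L
n=8: can move to 7, which is L ⇒ W
n=9: moves to 3(W), 8(W); every one is W ⇒ L
n=10: can move to 9, which is L ⇒ W
n=11: the only move is to 10(W), a W ⇒ L
n=12: can move to 4, which is L ⇒ W
n=13: the only move is to 12(W), a W ⇒ L
n=14: can move to 13, which is L ⇒ W
L entries with 1 ≤ n ≤ 14 (n=0 is outside the asked range and is not counted): n = 2, 4, 7, 9, 11, 13; that makes 6.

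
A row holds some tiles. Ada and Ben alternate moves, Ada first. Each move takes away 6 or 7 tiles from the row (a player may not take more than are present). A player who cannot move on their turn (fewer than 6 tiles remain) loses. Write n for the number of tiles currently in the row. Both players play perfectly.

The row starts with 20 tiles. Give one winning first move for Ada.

Remove 6, leaving 14.

Use the standard recursion: the mover loses at a terminal position; elsewhere, the mover wins exactly when some move hands the opponent an L position.
n=0: no move → L
n=1: no move → L
n=2: no move → L
n=3: no move → L
n=4: no move → L
n=5: no move → L
n=6: reaches L-position 0 → W
n=7: reaches L-position 1 → W
n=8: reaches L-position 2 → W
n=9: reaches L-position 3 → W
n=10: reaches L-position 4 → W
n=11: reaches L-position 5 → W
n=12: reaches L-position 5 → W
n=13: only reaches 7(W), 6(W), all W → L
n=14: only reaches 8(W), 7(W), all W → L
n=15: only reaches 9(W), 8(W), all W → L
n=16: only reaches 10(W), 9(W), all W → L
n=17: only reaches 11(W), 10(W), all W → L
n=18: only reaches 12(W), 11(W), all W → L
n=19: reaches L-position 13 → W
n=20: reaches L-position 14 → W
From 20, the L positions reachable in one move are: 14, 13. Any move reaching one of these is winning.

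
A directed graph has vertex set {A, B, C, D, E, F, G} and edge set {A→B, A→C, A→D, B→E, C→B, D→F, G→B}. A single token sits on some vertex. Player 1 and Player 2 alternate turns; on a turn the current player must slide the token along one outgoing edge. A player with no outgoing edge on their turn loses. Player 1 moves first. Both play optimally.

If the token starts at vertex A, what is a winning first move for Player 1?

Compute win/loss labels from the base case upward. A position with no move is L. Any other position is W if it can reach an L in one move, else L.
Every edge goes from a vertex to one that appears earlier in the order E, F, D, B, C, A, G, so processing vertices in that order labels each vertex after all of its successors.
E: no outgoing edge → L
F: no outgoing edge → L
D: can move to F, which is L ⇒ W
B: can move to E, which is L ⇒ W
C: the only move is to B(W), a W ⇒ L
A: can move to C, which is L ⇒ W
G: the only move is to B(W), a W ⇒ L
From A, the L positions reachable in one move are: C.

Move to C.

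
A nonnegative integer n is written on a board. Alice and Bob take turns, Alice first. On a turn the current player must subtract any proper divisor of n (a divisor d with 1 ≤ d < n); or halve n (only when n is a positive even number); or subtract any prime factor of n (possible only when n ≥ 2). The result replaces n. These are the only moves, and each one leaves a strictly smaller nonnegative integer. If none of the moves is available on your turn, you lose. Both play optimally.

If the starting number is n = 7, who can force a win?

Positions with no move are L. A position that does have a move is losing for the player to move precisely when every available move leads to a winning position for the opponent. Fill in the labels:
n=0: no move → L
n=1: no move → L
n=2: →0(L), so W
n=3: →0(L), so W
n=4: →2(W), 3(W) — all W, so L
n=5: →0(L), so W
n=6: →4(L), so W
n=7: →0(L), so W
From 7 Alice can move to 0, reaching an L position.

Alice wins.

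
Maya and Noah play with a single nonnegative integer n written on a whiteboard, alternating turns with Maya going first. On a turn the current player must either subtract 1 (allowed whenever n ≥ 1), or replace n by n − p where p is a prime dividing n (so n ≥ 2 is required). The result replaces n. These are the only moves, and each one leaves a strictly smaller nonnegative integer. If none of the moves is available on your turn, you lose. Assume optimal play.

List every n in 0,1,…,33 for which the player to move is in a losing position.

Build the W/L table. Terminal = L. A non-terminal position is W if it has a move to some L; otherwise it is L.
n=0: no move → L
n=1: reaches L-position 0 → W
n=2: reaches L-position 0 → W
n=3: reaches L-position 0 → W
n=4: only reaches 2(W), 3(W), all W → L
n=5: reaches L-position 0 → W
n=6: reaches L-position 4 → W
n=7: reaches L-position 0 → W
n=8: only reaches 6(W), 7(W), all W → L
n=9: reaches L-position 8 → W
n=10: reaches L-position 8 → W
n=11: reaches L-position 0 → W
n=12: only reaches 9(W), 10(W), 11(W), all W → L
n=13: reaches L-position 0 → W
n=14: reaches L-position 12 → W
n=15: reaches L-position 12 → W
n=16: only reaches 14(W), 15(W), all W → L
n=17: reaches L-position 0 → W
n=18: reaches L-position 16 → W
n=19: reaches L-position 0 → W
n=20: only reaches 15(W), 18(W), 19(W), all W → L
n=21: reaches L-position 20 → W
n=22: reaches L-position 20 → W
n=23: reaches L-position 0 → W
n=24: only reaches 21(W), 22(W), 23(W), all W → L
n=25: reaches L-position 20 → W
n=26: reaches L-position 24 → W
n=27: reaches L-position 24 → W
n=28: only reaches 21(W), 26(W), 27(W), all W → L
n=29: reaches L-position 0 → W
n=30: reaches L-position 28 → W
n=31: reaches L-position 0 → W
n=32: only reaches 30(W), 31(W), all W → L
n=33: reaches L-position 32 → W
The losing starting values of n are exactly the entries labelled L in this table (9 of them).

0, 4, 8, 12, 16, 20, 24, 28, 32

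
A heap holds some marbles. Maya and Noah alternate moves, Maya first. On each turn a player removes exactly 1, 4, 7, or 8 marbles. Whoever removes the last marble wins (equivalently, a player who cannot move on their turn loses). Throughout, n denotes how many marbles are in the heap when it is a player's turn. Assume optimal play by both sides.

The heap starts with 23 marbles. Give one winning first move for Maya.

Use the standard recursion: the mover loses at a terminal position; elsewhere, the mover wins exactly when some move hands the opponent an L position.
n=0: no move → L
n=1: W (go to 0, an L position)
n=2: L (sole option 1(W) is W)
n=3: W (go to 2, an L position)
n=4: W (go to 0, an L position)
n=5: L (options 4(W), 1(W) are all W)
n=6: W (go to 5, an L position)
n=7: W (go to 0, an L position)
n=8: W (go to 0, an L position)
n=9: W (go to 5, an L position)
n=10: W (go to 2, an L position)
n=11: L (options 10(W), 7(W), 4(W), 3(W) are all W)
n=12: W (go to 11, an L position)
n=13: W (go to 5, an L position)
n=14: L (options 13(W), 10(W), 7(W), 6(W) are all W)
n=15: W (go to 14, an L position)
n=16: L (options 15(W), 12(W), 9(W), 8(W) are all W)
n=17: W (go to 16, an L position)
n=18: W (go to 14, an L position)
n=19: W (go to 11, an L position)
n=20: W (go to 16, an L position)
n=21: W (go to 14, an L position)
n=22: W (go to 14, an L position)
n=23: W (go to 16, an L position)
From 23, the L positions reachable in one move are: 16.

Remove 7, leaving 16.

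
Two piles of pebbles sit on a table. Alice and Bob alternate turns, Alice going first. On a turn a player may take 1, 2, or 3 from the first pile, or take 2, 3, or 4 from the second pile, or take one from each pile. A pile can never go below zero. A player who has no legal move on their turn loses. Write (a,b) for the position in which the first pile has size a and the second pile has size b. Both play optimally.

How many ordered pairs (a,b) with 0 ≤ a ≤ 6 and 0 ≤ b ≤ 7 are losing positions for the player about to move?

14

Use the standard recursion: the mover loses at a terminal position; elsewhere, the mover wins exactly when some move hands the opponent an L position.
Every move lowers a or b (never raises either), so fill the grid row by row in increasing a, and left to right within a row: each cell's successors are then already labelled.
      b=0  b=1  b=2  b=3  b=4  b=5  b=6  b=7
a=0:    L    L    W    W    W    W    L    L
a=1:    W    W    W    L    L    W    W    W
a=2:    W    W    L    W    W    W    W    W
a=3:    W    W    W    W    W    L    W    W
a=4:    L    L    W    W    W    W    W    L
a=5:    W    W    W    L    L    W    W    W
a=6:    W    W    L    W    W    W    W    W
Cells with no legal move (terminal, hence L): (0,0), (0,1).
The remaining L cells, each justified by listing all of its moves:
(0,6): moves to (0,4)(W), (0,3)(W), (0,2)(W); every one is W ⇒ L
(0,7): moves to (0,5)(W), (0,4)(W), (0,3)(W); every one is W ⇒ L
(1,3): moves to (0,3)(W), (1,1)(W), (1,0)(W), (0,2)(W); every one is W ⇒ L
(1,4): moves to (0,4)(W), (1,2)(W), (1,1)(W), (1,0)(W), (0,3)(W); every one is W ⇒ L
(2,2): moves to (1,2)(W), (0,2)(W), (2,0)(W), (1,1)(W); every one is W ⇒ L
(3,5): moves to (2,5)(W), (1,5)(W), (0,5)(W), (3,3)(W), (3,2)(W), (3,1)(W), (2,4)(W); every one is W ⇒ L
(4,0): moves to (3,0)(W), (2,0)(W), (1,0)(W); every one is W ⇒ L
(4,1): moves to (3,1)(W), (2,1)(W), (1,1)(W), (3,0)(W); every one is W ⇒ L
(4,7): moves to (3,7)(W), (2,7)(W), (1,7)(W), (4,5)(W), (4,4)(W), (4,3)(W), (3,6)(W); every one is W ⇒ L
(5,3): moves to (4,3)(W), (3,3)(W), (2,3)(W), (5,1)(W), (5,0)(W), (4,2)(W); every one is W ⇒ L
(5,4): moves to (4,4)(W), (3,4)(W), (2,4)(W), (5,2)(W), (5,1)(W), (5,0)(W), (4,3)(W); every one is W ⇒ L
(6,2): moves to (5,2)(W), (4,2)(W), (3,2)(W), (6,0)(W), (5,1)(W); every one is W ⇒ L
Every other cell has at least one move into one of the L cells above, so it is W.
L cells per row: a=0: 4, a=1: 2, a=2: 1, a=3: 1, a=4: 3, a=5: 2, a=6: 1; total 14.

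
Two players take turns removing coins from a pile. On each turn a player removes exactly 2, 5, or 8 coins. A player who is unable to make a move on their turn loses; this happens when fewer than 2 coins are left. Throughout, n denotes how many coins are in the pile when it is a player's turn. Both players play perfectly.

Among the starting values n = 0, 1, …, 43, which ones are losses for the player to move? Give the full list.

Build the W/L table. Terminal = L. A non-terminal position is W if it has a move to some L; otherwise it is L.
n=0: no move → L
n=1: no move → L
n=2: →0(L), so W
n=3: →1(L), so W
n=4: →2(W) only, which is W, so L
n=5: →0(L), so W
n=6: →4(L), so W
n=7: →5(W), 2(W) — all W, so L
n=8: →0(L), so W
n=9: →7(L), so W
n=10: →8(W), 5(W), 2(W) — all W, so L
n=11: →9(W), 6(W), 3(W) — all W, so L
n=12: →10(L), so W
n=13: →11(L), so W
n=14: →12(W), 9(W), 6(W) — all W, so L
n=15: →10(L), so W
n=16: →14(L), so W
n=17: →15(W), 12(W), 9(W) — all W, so L
n=18: →10(L), so W
n=19: →17(L), so W
n=20: →18(W), 15(W), 12(W) — all W, so L
n=21: →19(W), 16(W), 13(W) — all W, so L
n=22: →20(L), so W
n=23: →21(L), so W
n=24: →22(W), 19(W), 16(W) — all W, so L
n=25: →20(L), so W
n=26: →24(L), so W
n=27: →25(W), 22(W), 19(W) — all W, so L
n=28: →20(L), so W
n=29: →27(L), so W
n=30: →28(W), 25(W), 22(W) — all W, so L
n=31: →29(W), 26(W), 23(W) — all W, so L
n=32: →30(L), so W
n=33: →31(L), so W
n=34: →32(W), 29(W), 26(W) — all W, so L
n=35: →30(L), so W
n=36: →34(L), so W
n=37: →35(W), 32(W), 29(W) — all W, so L
n=38: →30(L), so W
n=39: →37(L), so W
n=40: →38(W), 35(W), 32(W) — all W, so L
n=41: →39(W), 36(W), 33(W) — all W, so L
n=42: →40(L), so W
n=43: →41(L), so W
The losing starting values of n are exactly the entries labelled L in this table (18 of them).

0, 1, 4, 7, 10, 11, 14, 17, 20, 21, 24, 27, 30, 31, 34, 37, 40, 41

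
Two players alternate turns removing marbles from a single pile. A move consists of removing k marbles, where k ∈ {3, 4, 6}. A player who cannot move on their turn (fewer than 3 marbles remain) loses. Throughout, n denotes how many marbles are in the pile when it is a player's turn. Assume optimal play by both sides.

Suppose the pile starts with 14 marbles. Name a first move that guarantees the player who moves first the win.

Remove 3, leaving 11.

Use the standard recursion: the mover loses at a terminal position; elsewhere, the mover wins exactly when some move hands the opponent an L position.
n=0: no move → L
n=1: no move → L
n=2: no move → L
n=3: can move to 0, which is L ⇒ W
n=4: can move to 1, which is L ⇒ W
n=5: can move to 2, which is L ⇒ W
n=6: can move to 2, which is L ⇒ W
n=7: can move to 1, which is L ⇒ W
n=8: can move to 2, which is L ⇒ W
n=9: moves to 6(W), 5(W), 3(W); every one is W ⇒ L
n=10: moves to 7(W), 6(W), 4(W); every one is W ⇒ L
n=11: moves to 8(W), 7(W), 5(W); every one is W ⇒ L
n=12: can move to 9, which is L ⇒ W
n=13: can move to 10, which is L ⇒ W
n=14: can move to 11, which is L ⇒ W
From 14, the L positions reachable in one move are: 11, 10. Any move reaching one of these is winning.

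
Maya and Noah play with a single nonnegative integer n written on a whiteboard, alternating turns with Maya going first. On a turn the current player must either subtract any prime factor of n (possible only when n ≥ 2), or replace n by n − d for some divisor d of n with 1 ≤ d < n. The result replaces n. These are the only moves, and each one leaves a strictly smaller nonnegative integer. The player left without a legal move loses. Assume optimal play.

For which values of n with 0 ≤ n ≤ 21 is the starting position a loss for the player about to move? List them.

0, 1, 4, 9, 14, 20

Build the W/L table. Terminal = L. A non-terminal position is W if it has a move to some L; otherwise it is L.
n=0: no move → L
n=1: no move → L
n=2: W (go to 0, an L position)
n=3: W (go to 0, an L position)
n=4: L (options 2(W), 3(W) are all W)
n=5: W (go to 0, an L position)
n=6: W (go to 4, an L position)
n=7: W (go to 0, an L position)
n=8: W (go to 4, an L position)
n=9: L (options 6(W), 8(W) are all W)
n=10: W (go to 9, an L position)
n=11: W (go to 0, an L position)
n=12: W (go to 9, an L position)
n=13: W (go to 0, an L position)
n=14: L (options 7(W), 12(W), 13(W) are all W)
n=15: W (go to 14, an L position)
n=16: W (go to 14, an L position)
n=17: W (go to 0, an L position)
n=18: W (go to 9, an L position)
n=19: W (go to 0, an L position)
n=20: L (options 10(W), 15(W), 16(W), 18(W), 19(W) are all W)
n=21: W (go to 14, an L position)
The losing starting values of n are exactly the entries labelled L in this table (6 of them).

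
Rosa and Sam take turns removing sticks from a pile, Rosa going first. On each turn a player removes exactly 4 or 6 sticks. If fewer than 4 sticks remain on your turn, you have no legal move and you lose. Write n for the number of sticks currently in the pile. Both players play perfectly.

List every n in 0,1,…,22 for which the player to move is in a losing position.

Label each position W (a win for the player to move) or L (a loss). A position with no legal move is L; any other position is W exactly when some move reaches an L, and L when every move reaches a W.
n=0: no move → L
n=1: no move → L
n=2: no move → L
n=3: no move → L
n=4: reaches L-position 0 → W
n=5: reaches L-position 1 → W
n=6: reaches L-position 2 → W
n=7: reaches L-position 3 → W
n=8: reaches L-position 2 → W
n=9: reaches L-position 3 → W
n=10: only reaches 6(W), 4(W), all W → L
n=11: only reaches 7(W), 5(W), all W → L
n=12: only reaches 8(W), 6(W), all W → L
n=13: only reaches 9(W), 7(W), all W → L
n=14: reaches L-position 10 → W
n=15: reaches L-position 11 → W
n=16: reaches L-position 12 → W
n=17: reaches L-position 13 → W
n=18: reaches L-position 12 → W
n=19: reaches L-position 13 → W
n=20: only reaches 16(W), 14(W), all W → L
n=21: only reaches 17(W), 15(W), all W → L
n=22: only reaches 18(W), 16(W), all W → L
The losing starting values of n are exactly the entries labelled L in this table (11 of them).

0, 1, 2, 3, 10, 11, 12, 13, 20, 21, 22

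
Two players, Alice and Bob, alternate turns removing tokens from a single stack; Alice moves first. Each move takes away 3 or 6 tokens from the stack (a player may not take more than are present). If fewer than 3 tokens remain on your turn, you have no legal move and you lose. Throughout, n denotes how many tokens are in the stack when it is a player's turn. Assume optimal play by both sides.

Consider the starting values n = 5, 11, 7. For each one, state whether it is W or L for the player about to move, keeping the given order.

Classify positions by backward induction: terminal positions (no move available) are L. From any other position, the mover wins iff some move reaches an L.
n=0: no move → L
n=1: no move → L
n=2: no move → L
n=3: →0(L), so W
n=4: →1(L), so W
n=5: →2(L), so W
n=6: →0(L), so W
n=7: →1(L), so W
n=8: →2(L), so W
n=9: →6(W), 3(W) — all W, so L
n=10: →7(W), 4(W) — all W, so L
n=11: →8(W), 5(W) — all W, so L

5: W, 11: L, 7: W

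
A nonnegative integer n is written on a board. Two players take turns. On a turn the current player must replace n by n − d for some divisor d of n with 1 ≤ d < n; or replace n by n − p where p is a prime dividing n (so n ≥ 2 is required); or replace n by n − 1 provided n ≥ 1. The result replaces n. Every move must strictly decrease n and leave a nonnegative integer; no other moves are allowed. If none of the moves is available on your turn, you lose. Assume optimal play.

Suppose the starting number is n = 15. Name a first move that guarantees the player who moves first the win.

Positions with no move are L. A position that does have a move is losing for the player to move precisely when every available move leads to a winning position for the opponent. Fill in the labels:
n=0: no move → L
n=1: can move to 0, which is L ⇒ W
n=2: can move to 0, which is L ⇒ W
n=3: can move to 0, which is L ⇒ W
n=4: moves to 2(W), 3(W); every one is W ⇒ L
n=5: can move to 0, which is L ⇒ W
n=6: can move to 4, which is L ⇒ W
n=7: can move to 0, which is L ⇒ W
n=8: can move to 4, which is L ⇒ W
n=9: moves to 6(W), 8(W); every one is W ⇒ L
n=10: can move to 9, which is L ⇒ W
n=11: can move to 0, which is L ⇒ W
n=12: can move to 9, which is L ⇒ W
n=13: can move to 0, which is L ⇒ W
n=14: moves to 7(W), 12(W), 13(W); every one is W ⇒ L
n=15: can move to 14, which is L ⇒ W
From 15, the L positions reachable in one move are: 14.

Move to 14.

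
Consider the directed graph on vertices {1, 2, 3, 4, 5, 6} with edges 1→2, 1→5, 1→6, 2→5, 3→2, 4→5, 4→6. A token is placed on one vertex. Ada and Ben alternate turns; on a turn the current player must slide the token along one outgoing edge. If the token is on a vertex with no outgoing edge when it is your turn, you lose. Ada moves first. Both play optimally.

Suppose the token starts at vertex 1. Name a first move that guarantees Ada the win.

Use the standard recursion: the mover loses at a terminal position; elsewhere, the mover wins exactly when some move hands the opponent an L position.
Every edge goes from a vertex to one that appears earlier in the order 5, 6, 2, 1, 4, 3, so processing vertices in that order labels each vertex after all of its successors.
5: no outgoing edge → L
6: no outgoing edge → L
2: →5(L), so W
1: →6(L), so W
4: →6(L), so W
3: →2(W) only, which is W, so L
From 1, the L positions reachable in one move are: 6, 5. Any move reaching one of these is winning.

Move to 6.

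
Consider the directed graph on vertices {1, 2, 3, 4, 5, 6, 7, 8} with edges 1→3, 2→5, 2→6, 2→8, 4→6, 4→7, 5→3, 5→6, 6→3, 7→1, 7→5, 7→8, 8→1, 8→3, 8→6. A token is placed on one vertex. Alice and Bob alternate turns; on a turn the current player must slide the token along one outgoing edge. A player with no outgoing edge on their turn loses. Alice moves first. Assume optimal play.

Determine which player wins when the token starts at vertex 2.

Classify positions by backward induction: terminal positions (no move available) are L. From any other position, the mover wins iff some move reaches an L.
Every edge goes from a vertex to one that appears earlier in the order 3, 1, 6, 8, 5, 2, 7, 4, so processing vertices in that order labels each vertex after all of its successors.
3: no outgoing edge → L
1: can move to 3, which is L ⇒ W
6: can move to 3, which is L ⇒ W
8: can move to 3, which is L ⇒ W
5: can move to 3, which is L ⇒ W
2: moves to 5(W), 8(W), 6(W); every one is W ⇒ L
7: moves to 5(W), 8(W), 1(W); every one is W ⇒ L
4: can move to 7, which is L ⇒ W
Every move from 2 reaches a W position, so the mover loses.

Bob wins.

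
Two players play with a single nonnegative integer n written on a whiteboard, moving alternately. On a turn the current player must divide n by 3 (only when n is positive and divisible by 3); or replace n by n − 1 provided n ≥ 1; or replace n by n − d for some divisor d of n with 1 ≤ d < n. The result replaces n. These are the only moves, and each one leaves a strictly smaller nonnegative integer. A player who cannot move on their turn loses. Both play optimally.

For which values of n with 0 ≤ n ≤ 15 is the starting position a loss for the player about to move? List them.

Use the standard recursion: the mover loses at a terminal position; elsewhere, the mover wins exactly when some move hands the opponent an L position.
n=0: no move → L
n=1: W (go to 0, an L position)
n=2: L (sole option 1(W) is W)
n=3: W (go to 2, an L position)
n=4: W (go to 2, an L position)
n=5: L (sole option 4(W) is W)
n=6: W (go to 2, an L position)
n=7: L (sole option 6(W) is W)
n=8: W (go to 7, an L position)
n=9: L (options 3(W), 6(W), 8(W) are all W)
n=10: W (go to 5, an L position)
n=11: L (sole option 10(W) is W)
n=12: W (go to 9, an L position)
n=13: L (sole option 12(W) is W)
n=14: W (go to 7, an L position)
n=15: W (go to 5, an L position)
Reading off the rows marked L gives the requested list; there are 7 such values of n.

0, 2, 5, 7, 9, 11, 13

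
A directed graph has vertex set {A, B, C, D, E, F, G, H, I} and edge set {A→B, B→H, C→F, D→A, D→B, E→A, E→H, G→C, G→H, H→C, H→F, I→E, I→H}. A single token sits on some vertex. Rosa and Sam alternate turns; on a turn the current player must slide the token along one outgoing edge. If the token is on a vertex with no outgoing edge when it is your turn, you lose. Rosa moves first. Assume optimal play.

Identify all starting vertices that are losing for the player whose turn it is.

B, E, F, G

Work bottom-up. With no move the player to move loses. Otherwise the position is W if at least one move leads to an L position for the opponent, and L if every move leads to a W.
Every edge goes from a vertex to one that appears earlier in the order F, C, H, G, B, A, E, I, D, so processing vertices in that order labels each vertex after all of its successors.
F: no outgoing edge → L
C: W (go to F, an L position)
H: W (go to F, an L position)
G: L (options H(W), C(W) are all W)
B: L (sole option H(W) is W)
A: W (go to B, an L position)
E: L (options A(W), H(W) are all W)
I: W (go to E, an L position)
D: W (go to B, an L position)
The losing starting vertices are exactly the entries labelled L in this table (4 of them).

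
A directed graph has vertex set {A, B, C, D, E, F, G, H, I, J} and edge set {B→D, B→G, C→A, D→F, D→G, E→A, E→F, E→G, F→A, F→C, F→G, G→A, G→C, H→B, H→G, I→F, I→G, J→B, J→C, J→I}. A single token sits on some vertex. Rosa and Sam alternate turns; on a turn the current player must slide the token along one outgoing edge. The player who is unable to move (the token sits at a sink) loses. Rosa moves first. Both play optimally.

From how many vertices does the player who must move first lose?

Compute win/loss labels from the base case upward. A position with no move is L. Any other position is W if it can reach an L in one move, else L.
Every edge goes from a vertex to one that appears earlier in the order A, C, G, F, I, E, D, B, H, J, so processing vertices in that order labels each vertex after all of its successors.
A: no outgoing edge → L
C: W (go to A, an L position)
G: W (go to A, an L position)
F: W (go to A, an L position)
I: L (options F(W), G(W) are all W)
E: W (go to A, an L position)
D: L (options F(W), G(W) are all W)
B: W (go to D, an L position)
H: L (options B(W), G(W) are all W)
J: W (go to I, an L position)
The L vertices are A, D, H, I; that is 4 in all.

4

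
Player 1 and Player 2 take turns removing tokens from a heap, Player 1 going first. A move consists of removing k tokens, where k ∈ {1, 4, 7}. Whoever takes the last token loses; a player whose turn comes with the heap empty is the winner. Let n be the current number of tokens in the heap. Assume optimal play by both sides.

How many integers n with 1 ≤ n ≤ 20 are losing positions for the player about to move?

8

Build the W/L table. Terminal = W. A non-terminal position is W if it has a move to some L; otherwise it is L.
n=0: no move; the opponent has just taken the last token and therefore loses → W
n=1: only reaches 0(W), which is W → L
n=2: reaches L-position 1 → W
n=3: only reaches 2(W), which is W → L
n=4: reaches L-position 3 → W
n=5: reaches L-position 1 → W
n=6: only reaches 5(W), 2(W), all W → L
n=7: reaches L-position 6 → W
n=8: reaches L-position 1 → W
n=9: only reaches 8(W), 5(W), 2(W), all W → L
n=10: reaches L-position 9 → W
n=11: only reaches 10(W), 7(W), 4(W), all W → L
n=12: reaches L-position 11 → W
n=13: reaches L-position 9 → W
n=14: only reaches 13(W), 10(W), 7(W), all W → L
n=15: reaches L-position 14 → W
n=16: reaches L-position 9 → W
n=17: only reaches 16(W), 13(W), 10(W), all W → L
n=18: reaches L-position 17 → W
n=19: only reaches 18(W), 15(W), 12(W), all W → L
n=20: reaches L-position 19 → W
L entries with 1 ≤ n ≤ 20 (the range starts at n=1): n = 1, 3, 6, 9, 11, 14, 17, 19; that makes 8.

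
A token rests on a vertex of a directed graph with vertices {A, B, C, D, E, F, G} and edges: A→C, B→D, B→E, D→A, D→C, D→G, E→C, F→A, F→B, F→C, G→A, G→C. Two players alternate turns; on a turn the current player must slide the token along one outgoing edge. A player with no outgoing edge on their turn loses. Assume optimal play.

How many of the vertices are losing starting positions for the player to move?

Work bottom-up. With no move the player to move loses. Otherwise the position is W if at least one move leads to an L position for the opponent, and L if every move leads to a W.
Every edge goes from a vertex to one that appears earlier in the order C, A, E, G, D, B, F, so processing vertices in that order labels each vertex after all of its successors.
C: no outgoing edge → L
A: W (go to C, an L position)
E: W (go to C, an L position)
G: W (go to C, an L position)
D: W (go to C, an L position)
B: L (options D(W), E(W) are all W)
F: W (go to B, an L position)
The L vertices are B, C; that is 2 in all.

2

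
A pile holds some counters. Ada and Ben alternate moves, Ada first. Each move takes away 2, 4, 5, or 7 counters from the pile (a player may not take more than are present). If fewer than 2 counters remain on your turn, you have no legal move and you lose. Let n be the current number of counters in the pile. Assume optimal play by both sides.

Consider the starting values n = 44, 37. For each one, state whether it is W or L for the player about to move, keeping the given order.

Positions with no move are L. A position that does have a move is losing for the player to move precisely when every available move leads to a winning position for the opponent. Fill in the labels:
n=0: no move → L
n=1: no move → L
n=2: reaches L-position 0 → W
n=3: reaches L-position 1 → W
n=4: reaches L-position 0 → W
n=5: reaches L-position 1 → W
n=6: reaches L-position 1 → W
n=7: reaches L-position 0 → W
n=8: reaches L-position 1 → W
n=9: only reaches 7(W), 5(W), 4(W), 2(W), all W → L
n=10: only reaches 8(W), 6(W), 5(W), 3(W), all W → L
n=11: reaches L-position 9 → W
n=12: reaches L-position 10 → W
n=13: reaches L-position 9 → W
n=14: reaches L-position 10 → W
n=15: reaches L-position 10 → W
n=16: reaches L-position 9 → W
n=17: reaches L-position 10 → W
n=18: only reaches 16(W), 14(W), 13(W), 11(W), all W → L
n=19: only reaches 17(W), 15(W), 14(W), 12(W), all W → L
n=20: reaches L-position 18 → W
n=21: reaches L-position 19 → W
n=22: reaches L-position 18 → W
n=23: reaches L-position 19 → W
n=24: reaches L-position 19 → W
n=25: reaches L-position 18 → W
n=26: reaches L-position 19 → W
n=27: only reaches 25(W), 23(W), 22(W), 20(W), all W → L
n=28: only reaches 26(W), 24(W), 23(W), 21(W), all W → L
n=29: reaches L-position 27 → W
n=30: reaches L-position 28 → W
n=31: reaches L-position 27 → W
n=32: reaches L-position 28 → W
n=33: reaches L-position 28 → W
n=34: reaches L-position 27 → W
n=35: reaches L-position 28 → W
n=36: only reaches 34(W), 32(W), 31(W), 29(W), all W → L
n=37: only reaches 35(W), 33(W), 32(W), 30(W), all W → L
n=38: reaches L-position 36 → W
n=39: reaches L-position 37 → W
n=40: reaches L-position 36 → W
n=41: reaches L-position 37 → W
n=42: reaches L-position 37 → W
n=43: reaches L-position 36 → W
n=44: reaches L-position 37 → W

44: W, 37: L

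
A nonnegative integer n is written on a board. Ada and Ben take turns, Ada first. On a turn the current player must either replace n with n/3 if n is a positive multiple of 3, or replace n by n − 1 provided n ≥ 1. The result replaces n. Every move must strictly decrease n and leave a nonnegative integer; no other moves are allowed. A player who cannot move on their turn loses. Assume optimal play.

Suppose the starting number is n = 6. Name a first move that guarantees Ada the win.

Move to 2.

Label each position W (a win for the player to move) or L (a loss). A position with no legal move is L; any other position is W exactly when some move reaches an L, and L when every move reaches a W.
n=0: no move → L
n=1: can move to 0, which is L ⇒ W
n=2: the only move is to 1(W), a W ⇒ L
n=3: can move to 2, which is L ⇒ W
n=4: the only move is to 3(W), a W ⇒ L
n=5: can move to 4, which is L ⇒ W
n=6: can move to 2, which is L ⇒ W
From 6, the L positions reachable in one move are: 2.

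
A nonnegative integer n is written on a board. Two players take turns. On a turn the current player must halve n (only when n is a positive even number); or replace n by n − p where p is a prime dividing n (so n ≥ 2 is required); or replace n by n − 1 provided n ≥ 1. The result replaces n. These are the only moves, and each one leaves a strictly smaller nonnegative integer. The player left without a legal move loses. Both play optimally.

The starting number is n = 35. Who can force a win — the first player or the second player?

Work bottom-up. With no move the player to move loses. Otherwise the position is W if at least one move leads to an L position for the opponent, and L if every move leads to a W.
n=0: no move → L
n=1: →0(L), so W
n=2: →0(L), so W
n=3: →0(L), so W
n=4: →2(W), 3(W) — all W, so L
n=5: →0(L), so W
n=6: →4(L), so W
n=7: →0(L), so W
n=8: →4(L), so W
n=9: →6(W), 8(W) — all W, so L
n=10: →9(L), so W
n=11: →0(L), so W
n=12: →9(L), so W
n=13: →0(L), so W
n=14: →7(W), 12(W), 13(W) — all W, so L
n=15: →14(L), so W
n=16: →14(L), so W
n=17: →0(L), so W
n=18: →9(L), so W
n=19: →0(L), so W
n=20: →10(W), 15(W), 18(W), 19(W) — all W, so L
n=21: →14(L), so W
n=22: →20(L), so W
n=23: →0(L), so W
n=24: →12(W), 21(W), 22(W), 23(W) — all W, so L
n=25: →20(L), so W
n=26: →24(L), so W
n=27: →24(L), so W
n=28: →14(L), so W
n=29: →0(L), so W
n=30: →15(W), 25(W), 27(W), 28(W), 29(W) — all W, so L
n=31: →0(L), so W
n=32: →30(L), so W
n=33: →30(L), so W
n=34: →17(W), 32(W), 33(W) — all W, so L
n=35: →30(L), so W
From 35 the player to move can move to 30, reaching an L position.

The first player wins.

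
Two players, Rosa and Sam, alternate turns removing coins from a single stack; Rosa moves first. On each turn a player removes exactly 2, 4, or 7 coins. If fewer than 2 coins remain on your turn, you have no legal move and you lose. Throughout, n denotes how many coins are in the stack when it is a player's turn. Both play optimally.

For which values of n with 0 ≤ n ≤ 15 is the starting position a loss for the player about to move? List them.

Positions with no move are L. A position that does have a move is losing for the player to move precisely when every available move leads to a winning position for the opponent. Fill in the labels:
n=0: no move → L
n=1: no move → L
n=2: W (go to 0, an L position)
n=3: W (go to 1, an L position)
n=4: W (go to 0, an L position)
n=5: W (go to 1, an L position)
n=6: L (options 4(W), 2(W) are all W)
n=7: W (go to 0, an L position)
n=8: W (go to 6, an L position)
n=9: L (options 7(W), 5(W), 2(W) are all W)
n=10: W (go to 6, an L position)
n=11: W (go to 9, an L position)
n=12: L (options 10(W), 8(W), 5(W) are all W)
n=13: W (go to 9, an L position)
n=14: W (go to 12, an L position)
n=15: L (options 13(W), 11(W), 8(W) are all W)
The losing starting values of n are exactly the entries labelled L in this table (6 of them).

0, 1, 6, 9, 12, 15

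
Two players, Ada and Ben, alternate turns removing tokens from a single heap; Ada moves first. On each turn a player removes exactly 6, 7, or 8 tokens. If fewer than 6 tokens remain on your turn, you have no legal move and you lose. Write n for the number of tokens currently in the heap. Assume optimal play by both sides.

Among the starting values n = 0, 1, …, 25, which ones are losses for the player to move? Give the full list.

0, 1, 2, 3, 4, 5, 14, 15, 16, 17, 18, 19

Use the standard recursion: the mover loses at a terminal position; elsewhere, the mover wins exactly when some move hands the opponent an L position.
n=0: no move → L
n=1: no move → L
n=2: no move → L
n=3: no move → L
n=4: no move → L
n=5: no move → L
n=6: can move to 0, which is L ⇒ W
n=7: can move to 1, which is L ⇒ W
n=8: can move to 2, which is L ⇒ W
n=9: can move to 3, which is L ⇒ W
n=10: can move to 4, which is L ⇒ W
n=11: can move to 5, which is L ⇒ W
n=12: can move to 5, which is L ⇒ W
n=13: can move to 5, which is L ⇒ W
n=14: moves to 8(W), 7(W), 6(W); every one is W ⇒ L
n=15: moves to 9(W), 8(W), 7(W); every one is W ⇒ L
n=16: moves to 10(W), 9(W), 8(W); every one is W ⇒ L
n=17: moves to 11(W), 10(W), 9(W); every one is W ⇒ L
n=18: moves to 12(W), 11(W), 10(W); every one is W ⇒ L
n=19: moves to 13(W), 12(W), 11(W); every one is W ⇒ L
n=20: can move to 14, which is L ⇒ W
n=21: can move to 15, which is L ⇒ W
n=22: can move to 16, which is L ⇒ W
n=23: can move to 17, which is L ⇒ W
n=24: can move to 18, which is L ⇒ W
n=25: can move to 19, which is L ⇒ W
Reading off the rows marked L gives the requested list; there are 12 such values of n.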